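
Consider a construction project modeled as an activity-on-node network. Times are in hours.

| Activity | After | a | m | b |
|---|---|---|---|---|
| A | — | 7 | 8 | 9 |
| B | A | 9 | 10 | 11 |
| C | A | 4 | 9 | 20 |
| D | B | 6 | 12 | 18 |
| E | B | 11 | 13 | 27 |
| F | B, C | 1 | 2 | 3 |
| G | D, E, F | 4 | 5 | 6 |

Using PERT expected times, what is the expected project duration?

te_A = (7 + 4·8 + 9)/6 = 48/6 = 8
te_B = (9 + 4·10 + 11)/6 = 60/6 = 10
te_C = (4 + 4·9 + 20)/6 = 60/6 = 10
te_D = (6 + 4·12 + 18)/6 = 72/6 = 12
te_E = (11 + 4·13 + 27)/6 = 90/6 = 15
te_F = (1 + 4·2 + 3)/6 = 12/6 = 2
te_G = (4 + 4·5 + 6)/6 = 30/6 = 5

Forward pass:
ES_A = 0; EF_A = 8
ES_B = 8; EF_B = 8+10 = 18
ES_C = 8; EF_C = 8+10 = 18
ES_D = 18; EF_D = 18+12 = 30
ES_E = 18; EF_E = 18+15 = 33
ES_F = max(EF_B=18, EF_C=18) = 18; EF_F = 18+2 = 20
ES_G = max(EF_D=30, EF_E=33, EF_F=20) = 33; EF_G = 33+5 = 38
Expected project duration μ = 38 hours. Critical path: A → B → E → G.

38 hours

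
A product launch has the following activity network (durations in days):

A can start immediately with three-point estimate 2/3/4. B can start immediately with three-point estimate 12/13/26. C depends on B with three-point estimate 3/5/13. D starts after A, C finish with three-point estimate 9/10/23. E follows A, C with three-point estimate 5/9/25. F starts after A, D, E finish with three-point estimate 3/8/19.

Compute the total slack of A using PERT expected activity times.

te_A = (2 + 4·3 + 4)/6 = 18/6 = 3
te_B = (12 + 4·13 + 26)/6 = 90/6 = 15
te_C = (3 + 4·5 + 13)/6 = 36/6 = 6
te_D = (9 + 4·10 + 23)/6 = 72/6 = 12
te_E = (5 + 4·9 + 25)/6 = 66/6 = 11
te_F = (3 + 4·8 + 19)/6 = 54/6 = 9

Forward pass:
ES_A = 0; EF_A = 3
ES_B = 0; EF_B = 15
ES_C = 15; EF_C = 15+6 = 21
ES_D = max(EF_A=3, EF_C=21) = 21; EF_D = 21+12 = 33
ES_E = max(EF_A=3, EF_C=21) = 21; EF_E = 21+11 = 32
ES_F = max(EF_A=3, EF_D=33, EF_E=32) = 33; EF_F = 33+9 = 42
Expected project duration μ = 42 days. Critical path: B → C → D → F.

Backward pass:
LF_F = 42; LS_F = 42−9 = 33
LF_E = LS_F = 33; LS_E = 33−11 = 22
LF_D = LS_F = 33; LS_D = 33−12 = 21
LF_C = min(LS_D=21, LS_E=22) = 21; LS_C = 21−6 = 15
LF_B = LS_C = 15; LS_B = 15−15 = 0
LF_A = min(LS_D=21, LS_E=22, LS_F=33) = 21; LS_A = 21−3 = 18
Slack_A = LS_A − ES_A = 18 − 0 = 18

18 days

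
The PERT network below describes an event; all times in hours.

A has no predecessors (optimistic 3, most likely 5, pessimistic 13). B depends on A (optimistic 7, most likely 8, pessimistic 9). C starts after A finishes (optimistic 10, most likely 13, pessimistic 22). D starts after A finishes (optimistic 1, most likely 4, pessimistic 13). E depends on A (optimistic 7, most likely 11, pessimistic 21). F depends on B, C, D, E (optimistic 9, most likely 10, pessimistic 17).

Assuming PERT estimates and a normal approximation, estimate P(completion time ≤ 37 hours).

0.980

te_A = (3 + 4·5 + 13)/6 = 36/6 = 6; σ²_A = ((13−3)/6)² = 2.778
te_B = (7 + 4·8 + 9)/6 = 48/6 = 8; σ²_B = ((9−7)/6)² = 0.111
te_C = (10 + 4·13 + 22)/6 = 84/6 = 14; σ²_C = ((22−10)/6)² = 4.000
te_D = (1 + 4·4 + 13)/6 = 30/6 = 5; σ²_D = ((13−1)/6)² = 4.000
te_E = (7 + 4·11 + 21)/6 = 72/6 = 12; σ²_E = ((21−7)/6)² = 5.444
te_F = (9 + 4·10 + 17)/6 = 66/6 = 11; σ²_F = ((17−9)/6)² = 1.778

Forward pass:
ES_A = 0; EF_A = 6
ES_B = 6; EF_B = 6+8 = 14
ES_C = 6; EF_C = 6+14 = 20
ES_D = 6; EF_D = 6+5 = 11
ES_E = 6; EF_E = 6+12 = 18
ES_F = max(EF_B=14, EF_C=20, EF_D=11, EF_E=18) = 20; EF_F = 20+11 = 31
Expected project duration μ = 31 hours. Critical path: A → C → F.

Variance along critical path = 2.778 + 4.000 + 1.778 = 8.556; σ = √8.556 = 2.925 hours.
Z = (37 − 31) / 2.925 = 2.051
P(T ≤ 37) = Φ(2.051) ≈ 0.980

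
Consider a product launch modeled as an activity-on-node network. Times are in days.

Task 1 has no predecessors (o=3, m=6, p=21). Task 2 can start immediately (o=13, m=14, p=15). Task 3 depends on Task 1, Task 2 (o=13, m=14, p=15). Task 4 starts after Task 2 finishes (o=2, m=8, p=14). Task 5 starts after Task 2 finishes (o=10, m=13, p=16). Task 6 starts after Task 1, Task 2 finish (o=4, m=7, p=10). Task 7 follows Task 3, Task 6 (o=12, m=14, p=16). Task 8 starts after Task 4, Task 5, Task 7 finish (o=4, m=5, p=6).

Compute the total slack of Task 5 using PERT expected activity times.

15 days

te_Task 1 = (3 + 4·6 + 21)/6 = 48/6 = 8
te_Task 2 = (13 + 4·14 + 15)/6 = 84/6 = 14
te_Task 3 = (13 + 4·14 + 15)/6 = 84/6 = 14
te_Task 4 = (2 + 4·8 + 14)/6 = 48/6 = 8
te_Task 5 = (10 + 4·13 + 16)/6 = 78/6 = 13
te_Task 6 = (4 + 4·7 + 10)/6 = 42/6 = 7
te_Task 7 = (12 + 4·14 + 16)/6 = 84/6 = 14
te_Task 8 = (4 + 4·5 + 6)/6 = 30/6 = 5

Forward pass:
ES_Task 1 = 0; EF_Task 1 = 8
ES_Task 2 = 0; EF_Task 2 = 14
ES_Task 3 = max(EF_Task 1=8, EF_Task 2=14) = 14; EF_Task 3 = 14+14 = 28
ES_Task 4 = 14; EF_Task 4 = 14+8 = 22
ES_Task 5 = 14; EF_Task 5 = 14+13 = 27
ES_Task 6 = max(EF_Task 1=8, EF_Task 2=14) = 14; EF_Task 6 = 14+7 = 21
ES_Task 7 = max(EF_Task 3=28, EF_Task 6=21) = 28; EF_Task 7 = 28+14 = 42
ES_Task 8 = max(EF_Task 4=22, EF_Task 5=27, EF_Task 7=42) = 42; EF_Task 8 = 42+5 = 47
Expected project duration μ = 47 days. Critical path: Task 2 → Task 3 → Task 7 → Task 8.

Backward pass:
LF_Task 8 = 47; LS_Task 8 = 47−5 = 42
LF_Task 7 = LS_Task 8 = 42; LS_Task 7 = 42−14 = 28
LF_Task 6 = LS_Task 7 = 28; LS_Task 6 = 28−7 = 21
LF_Task 5 = LS_Task 8 = 42; LS_Task 5 = 42−13 = 29
LF_Task 4 = LS_Task 8 = 42; LS_Task 4 = 42−8 = 34
LF_Task 3 = LS_Task 7 = 28; LS_Task 3 = 28−14 = 14
LF_Task 2 = min(LS_Task 3=14, LS_Task 4=34, LS_Task 5=29, LS_Task 6=21) = 14; LS_Task 2 = 14−14 = 0
LF_Task 1 = min(LS_Task 3=14, LS_Task 6=21) = 14; LS_Task 1 = 14−8 = 6
Slack_Task 5 = LS_Task 5 − ES_Task 5 = 29 − 14 = 15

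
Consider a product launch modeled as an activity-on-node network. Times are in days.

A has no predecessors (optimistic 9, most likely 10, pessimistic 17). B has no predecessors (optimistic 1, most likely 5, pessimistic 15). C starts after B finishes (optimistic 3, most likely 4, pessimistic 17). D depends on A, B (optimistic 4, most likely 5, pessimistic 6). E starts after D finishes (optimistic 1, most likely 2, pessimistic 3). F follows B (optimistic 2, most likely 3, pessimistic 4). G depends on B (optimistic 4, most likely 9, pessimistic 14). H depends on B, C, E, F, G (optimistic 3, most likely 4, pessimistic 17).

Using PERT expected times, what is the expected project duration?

24 days

te_A = (9 + 4·10 + 17)/6 = 66/6 = 11
te_B = (1 + 4·5 + 15)/6 = 36/6 = 6
te_C = (3 + 4·4 + 17)/6 = 36/6 = 6
te_D = (4 + 4·5 + 6)/6 = 30/6 = 5
te_E = (1 + 4·2 + 3)/6 = 12/6 = 2
te_F = (2 + 4·3 + 4)/6 = 18/6 = 3
te_G = (4 + 4·9 + 14)/6 = 54/6 = 9
te_H = (3 + 4·4 + 17)/6 = 36/6 = 6

Forward pass:
ES_A = 0; EF_A = 11
ES_B = 0; EF_B = 6
ES_C = 6; EF_C = 6+6 = 12
ES_D = max(EF_A=11, EF_B=6) = 11; EF_D = 11+5 = 16
ES_E = 16; EF_E = 16+2 = 18
ES_F = 6; EF_F = 6+3 = 9
ES_G = 6; EF_G = 6+9 = 15
ES_H = max(EF_B=6, EF_C=12, EF_E=18, EF_F=9, EF_G=15) = 18; EF_H = 18+6 = 24
Expected project duration μ = 24 days. Critical path: A → D → E → H.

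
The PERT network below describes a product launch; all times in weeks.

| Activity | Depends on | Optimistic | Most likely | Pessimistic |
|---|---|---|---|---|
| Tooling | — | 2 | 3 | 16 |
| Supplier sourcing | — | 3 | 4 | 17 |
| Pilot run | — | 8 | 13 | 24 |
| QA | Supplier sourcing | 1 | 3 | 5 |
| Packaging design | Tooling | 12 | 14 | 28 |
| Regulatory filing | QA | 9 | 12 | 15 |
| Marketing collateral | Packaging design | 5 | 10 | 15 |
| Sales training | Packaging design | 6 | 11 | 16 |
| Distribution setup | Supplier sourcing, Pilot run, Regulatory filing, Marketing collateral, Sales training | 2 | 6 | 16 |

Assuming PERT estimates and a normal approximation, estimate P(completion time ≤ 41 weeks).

te_Tooling = (2 + 4·3 + 16)/6 = 30/6 = 5; σ²_Tooling = ((16−2)/6)² = 5.444
te_Supplier sourcing = (3 + 4·4 + 17)/6 = 36/6 = 6; σ²_Supplier sourcing = ((17−3)/6)² = 5.444
te_Pilot run = (8 + 4·13 + 24)/6 = 84/6 = 14; σ²_Pilot run = ((24−8)/6)² = 7.111
te_QA = (1 + 4·3 + 5)/6 = 18/6 = 3; σ²_QA = ((5−1)/6)² = 0.444
te_Packaging design = (12 + 4·14 + 28)/6 = 96/6 = 16; σ²_Packaging design = ((28−12)/6)² = 7.111
te_Regulatory filing = (9 + 4·12 + 15)/6 = 72/6 = 12; σ²_Regulatory filing = ((15−9)/6)² = 1.000
te_Marketing collateral = (5 + 4·10 + 15)/6 = 60/6 = 10; σ²_Marketing collateral = ((15−5)/6)² = 2.778
te_Sales training = (6 + 4·11 + 16)/6 = 66/6 = 11; σ²_Sales training = ((16−6)/6)² = 2.778
te_Distribution setup = (2 + 4·6 + 16)/6 = 42/6 = 7; σ²_Distribution setup = ((16−2)/6)² = 5.444

Forward pass:
ES_Tooling = 0; EF_Tooling = 5
ES_Supplier sourcing = 0; EF_Supplier sourcing = 6
ES_Pilot run = 0; EF_Pilot run = 14
ES_QA = 6; EF_QA = 6+3 = 9
ES_Packaging design = 5; EF_Packaging design = 5+16 = 21
ES_Regulatory filing = 9; EF_Regulatory filing = 9+12 = 21
ES_Marketing collateral = 21; EF_Marketing collateral = 21+10 = 31
ES_Sales training = 21; EF_Sales training = 21+11 = 32
ES_Distribution setup = max(EF_Supplier sourcing=6, EF_Pilot run=14, EF_Regulatory filing=21, EF_Marketing collateral=31, EF_Sales training=32) = 32; EF_Distribution setup = 32+7 = 39
Expected project duration μ = 39 weeks. Critical path: Tooling → Packaging design → Sales training → Distribution setup.

Variance along critical path = 5.444 + 7.111 + 2.778 + 5.444 = 20.778; σ = √20.778 = 4.558 weeks.
Z = (41 − 39) / 4.558 = 0.439
P(T ≤ 41) = Φ(0.439) ≈ 0.670

0.670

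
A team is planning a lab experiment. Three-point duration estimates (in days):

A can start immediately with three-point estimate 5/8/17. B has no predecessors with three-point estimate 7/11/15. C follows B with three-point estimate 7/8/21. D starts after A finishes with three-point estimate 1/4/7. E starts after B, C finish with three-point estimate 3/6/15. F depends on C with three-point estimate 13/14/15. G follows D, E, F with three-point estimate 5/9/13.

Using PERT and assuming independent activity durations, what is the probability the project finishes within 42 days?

te_A = (5 + 4·8 + 17)/6 = 54/6 = 9; σ²_A = ((17−5)/6)² = 4.000
te_B = (7 + 4·11 + 15)/6 = 66/6 = 11; σ²_B = ((15−7)/6)² = 1.778
te_C = (7 + 4·8 + 21)/6 = 60/6 = 10; σ²_C = ((21−7)/6)² = 5.444
te_D = (1 + 4·4 + 7)/6 = 24/6 = 4; σ²_D = ((7−1)/6)² = 1.000
te_E = (3 + 4·6 + 15)/6 = 42/6 = 7; σ²_E = ((15−3)/6)² = 4.000
te_F = (13 + 4·14 + 15)/6 = 84/6 = 14; σ²_F = ((15−13)/6)² = 0.111
te_G = (5 + 4·9 + 13)/6 = 54/6 = 9; σ²_G = ((13−5)/6)² = 1.778

Forward pass:
ES_A = 0; EF_A = 9
ES_B = 0; EF_B = 11
ES_C = 11; EF_C = 11+10 = 21
ES_D = 9; EF_D = 9+4 = 13
ES_E = max(EF_B=11, EF_C=21) = 21; EF_E = 21+7 = 28
ES_F = 21; EF_F = 21+14 = 35
ES_G = max(EF_D=13, EF_E=28, EF_F=35) = 35; EF_G = 35+9 = 44
Expected project duration μ = 44 days. Critical path: B → C → F → G.

Variance along critical path = 1.778 + 5.444 + 0.111 + 1.778 = 9.111; σ = √9.111 = 3.018 days.
Z = (42 − 44) / 3.018 = -0.663
P(T ≤ 42) = Φ(-0.663) ≈ 0.254

0.254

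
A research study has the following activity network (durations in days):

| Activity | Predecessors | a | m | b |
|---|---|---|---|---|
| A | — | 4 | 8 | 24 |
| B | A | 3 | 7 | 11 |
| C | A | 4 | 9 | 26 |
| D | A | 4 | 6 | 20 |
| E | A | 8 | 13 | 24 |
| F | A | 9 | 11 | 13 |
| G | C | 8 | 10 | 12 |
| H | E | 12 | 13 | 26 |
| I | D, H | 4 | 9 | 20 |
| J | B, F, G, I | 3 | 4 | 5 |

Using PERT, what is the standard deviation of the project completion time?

te_A = (4 + 4·8 + 24)/6 = 60/6 = 10; σ²_A = ((24−4)/6)² = 11.111
te_B = (3 + 4·7 + 11)/6 = 42/6 = 7; σ²_B = ((11−3)/6)² = 1.778
te_C = (4 + 4·9 + 26)/6 = 66/6 = 11; σ²_C = ((26−4)/6)² = 13.444
te_D = (4 + 4·6 + 20)/6 = 48/6 = 8; σ²_D = ((20−4)/6)² = 7.111
te_E = (8 + 4·13 + 24)/6 = 84/6 = 14; σ²_E = ((24−8)/6)² = 7.111
te_F = (9 + 4·11 + 13)/6 = 66/6 = 11; σ²_F = ((13−9)/6)² = 0.444
te_G = (8 + 4·10 + 12)/6 = 60/6 = 10; σ²_G = ((12−8)/6)² = 0.444
te_H = (12 + 4·13 + 26)/6 = 90/6 = 15; σ²_H = ((26−12)/6)² = 5.444
te_I = (4 + 4·9 + 20)/6 = 60/6 = 10; σ²_I = ((20−4)/6)² = 7.111
te_J = (3 + 4·4 + 5)/6 = 24/6 = 4; σ²_J = ((5−3)/6)² = 0.111

Forward pass:
ES_A = 0; EF_A = 10
ES_B = 10; EF_B = 10+7 = 17
ES_C = 10; EF_C = 10+11 = 21
ES_D = 10; EF_D = 10+8 = 18
ES_E = 10; EF_E = 10+14 = 24
ES_F = 10; EF_F = 10+11 = 21
ES_G = 21; EF_G = 21+10 = 31
ES_H = 24; EF_H = 24+15 = 39
ES_I = max(EF_D=18, EF_H=39) = 39; EF_I = 39+10 = 49
ES_J = max(EF_B=17, EF_F=21, EF_G=31, EF_I=49) = 49; EF_J = 49+4 = 53
Expected project duration μ = 53 days. Critical path: A → E → H → I → J.

Variance along critical path = 11.111 + 7.111 + 5.444 + 7.111 + 0.111 = 30.889
σ = √30.889 = 5.558 days

5.56 days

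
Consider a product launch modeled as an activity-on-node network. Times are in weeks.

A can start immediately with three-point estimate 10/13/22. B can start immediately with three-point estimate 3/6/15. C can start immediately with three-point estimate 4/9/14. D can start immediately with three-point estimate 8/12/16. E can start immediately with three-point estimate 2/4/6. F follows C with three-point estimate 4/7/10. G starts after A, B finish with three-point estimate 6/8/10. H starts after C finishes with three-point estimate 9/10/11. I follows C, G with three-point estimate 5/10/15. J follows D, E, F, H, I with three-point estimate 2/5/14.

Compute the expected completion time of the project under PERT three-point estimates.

38 weeks

te_A = (10 + 4·13 + 22)/6 = 84/6 = 14
te_B = (3 + 4·6 + 15)/6 = 42/6 = 7
te_C = (4 + 4·9 + 14)/6 = 54/6 = 9
te_D = (8 + 4·12 + 16)/6 = 72/6 = 12
te_E = (2 + 4·4 + 6)/6 = 24/6 = 4
te_F = (4 + 4·7 + 10)/6 = 42/6 = 7
te_G = (6 + 4·8 + 10)/6 = 48/6 = 8
te_H = (9 + 4·10 + 11)/6 = 60/6 = 10
te_I = (5 + 4·10 + 15)/6 = 60/6 = 10
te_J = (2 + 4·5 + 14)/6 = 36/6 = 6

Forward pass:
ES_A = 0; EF_A = 14
ES_B = 0; EF_B = 7
ES_C = 0; EF_C = 9
ES_D = 0; EF_D = 12
ES_E = 0; EF_E = 4
ES_F = 9; EF_F = 9+7 = 16
ES_G = max(EF_A=14, EF_B=7) = 14; EF_G = 14+8 = 22
ES_H = 9; EF_H = 9+10 = 19
ES_I = max(EF_C=9, EF_G=22) = 22; EF_I = 22+10 = 32
ES_J = max(EF_D=12, EF_E=4, EF_F=16, EF_H=19, EF_I=32) = 32; EF_J = 32+6 = 38
Expected project duration μ = 38 weeks. Critical path: A → G → I → J.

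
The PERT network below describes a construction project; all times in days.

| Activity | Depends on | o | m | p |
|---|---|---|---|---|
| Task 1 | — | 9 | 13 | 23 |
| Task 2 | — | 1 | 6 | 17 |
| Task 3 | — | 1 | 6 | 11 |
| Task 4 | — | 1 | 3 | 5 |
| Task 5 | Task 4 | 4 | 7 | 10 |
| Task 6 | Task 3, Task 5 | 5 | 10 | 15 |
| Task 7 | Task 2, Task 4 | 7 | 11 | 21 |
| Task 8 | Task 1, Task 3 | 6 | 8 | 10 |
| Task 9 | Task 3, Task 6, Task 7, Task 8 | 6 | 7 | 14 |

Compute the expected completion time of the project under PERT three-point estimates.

te_Task 1 = (9 + 4·13 + 23)/6 = 84/6 = 14
te_Task 2 = (1 + 4·6 + 17)/6 = 42/6 = 7
te_Task 3 = (1 + 4·6 + 11)/6 = 36/6 = 6
te_Task 4 = (1 + 4·3 + 5)/6 = 18/6 = 3
te_Task 5 = (4 + 4·7 + 10)/6 = 42/6 = 7
te_Task 6 = (5 + 4·10 + 15)/6 = 60/6 = 10
te_Task 7 = (7 + 4·11 + 21)/6 = 72/6 = 12
te_Task 8 = (6 + 4·8 + 10)/6 = 48/6 = 8
te_Task 9 = (6 + 4·7 + 14)/6 = 48/6 = 8

Forward pass:
ES_Task 1 = 0; EF_Task 1 = 14
ES_Task 2 = 0; EF_Task 2 = 7
ES_Task 3 = 0; EF_Task 3 = 6
ES_Task 4 = 0; EF_Task 4 = 3
ES_Task 5 = 3; EF_Task 5 = 3+7 = 10
ES_Task 6 = max(EF_Task 3=6, EF_Task 5=10) = 10; EF_Task 6 = 10+10 = 20
ES_Task 7 = max(EF_Task 2=7, EF_Task 4=3) = 7; EF_Task 7 = 7+12 = 19
ES_Task 8 = max(EF_Task 1=14, EF_Task 3=6) = 14; EF_Task 8 = 14+8 = 22
ES_Task 9 = max(EF_Task 3=6, EF_Task 6=20, EF_Task 7=19, EF_Task 8=22) = 22; EF_Task 9 = 22+8 = 30
Expected project duration μ = 30 days. Critical path: Task 1 → Task 8 → Task 9.

30 days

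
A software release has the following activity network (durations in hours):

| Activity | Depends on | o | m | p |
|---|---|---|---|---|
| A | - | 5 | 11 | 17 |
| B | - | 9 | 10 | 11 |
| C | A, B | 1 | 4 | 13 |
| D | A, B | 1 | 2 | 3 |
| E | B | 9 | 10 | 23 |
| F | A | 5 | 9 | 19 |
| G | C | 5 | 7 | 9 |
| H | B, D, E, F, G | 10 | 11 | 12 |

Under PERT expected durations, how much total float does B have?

1 hours

te_A = (5 + 4·11 + 17)/6 = 66/6 = 11
te_B = (9 + 4·10 + 11)/6 = 60/6 = 10
te_C = (1 + 4·4 + 13)/6 = 30/6 = 5
te_D = (1 + 4·2 + 3)/6 = 12/6 = 2
te_E = (9 + 4·10 + 23)/6 = 72/6 = 12
te_F = (5 + 4·9 + 19)/6 = 60/6 = 10
te_G = (5 + 4·7 + 9)/6 = 42/6 = 7
te_H = (10 + 4·11 + 12)/6 = 66/6 = 11

Forward pass:
ES_A = 0; EF_A = 11
ES_B = 0; EF_B = 10
ES_C = max(EF_A=11, EF_B=10) = 11; EF_C = 11+5 = 16
ES_D = max(EF_A=11, EF_B=10) = 11; EF_D = 11+2 = 13
ES_E = 10; EF_E = 10+12 = 22
ES_F = 11; EF_F = 11+10 = 21
ES_G = 16; EF_G = 16+7 = 23
ES_H = max(EF_B=10, EF_D=13, EF_E=22, EF_F=21, EF_G=23) = 23; EF_H = 23+11 = 34
Expected project duration μ = 34 hours. Critical path: A → C → G → H.

Backward pass:
LF_H = 34; LS_H = 34−11 = 23
LF_G = LS_H = 23; LS_G = 23−7 = 16
LF_F = LS_H = 23; LS_F = 23−10 = 13
LF_E = LS_H = 23; LS_E = 23−12 = 11
LF_D = LS_H = 23; LS_D = 23−2 = 21
LF_C = LS_G = 16; LS_C = 16−5 = 11
LF_B = min(LS_C=11, LS_D=21, LS_E=11, LS_H=23) = 11; LS_B = 11−10 = 1
LF_A = min(LS_C=11, LS_D=21, LS_F=13) = 11; LS_A = 11−11 = 0
Slack_B = LS_B − ES_B = 1 − 0 = 1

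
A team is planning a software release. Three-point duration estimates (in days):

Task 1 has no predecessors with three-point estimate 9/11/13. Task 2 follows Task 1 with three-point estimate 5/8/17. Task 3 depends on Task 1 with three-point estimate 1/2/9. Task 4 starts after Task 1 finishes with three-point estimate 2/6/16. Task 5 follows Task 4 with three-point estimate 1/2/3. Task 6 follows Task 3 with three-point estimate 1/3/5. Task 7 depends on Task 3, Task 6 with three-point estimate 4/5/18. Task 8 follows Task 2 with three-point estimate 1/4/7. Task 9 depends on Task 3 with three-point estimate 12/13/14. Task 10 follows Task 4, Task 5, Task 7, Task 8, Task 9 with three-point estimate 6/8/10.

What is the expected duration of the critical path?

35 days

te_Task 1 = (9 + 4·11 + 13)/6 = 66/6 = 11
te_Task 2 = (5 + 4·8 + 17)/6 = 54/6 = 9
te_Task 3 = (1 + 4·2 + 9)/6 = 18/6 = 3
te_Task 4 = (2 + 4·6 + 16)/6 = 42/6 = 7
te_Task 5 = (1 + 4·2 + 3)/6 = 12/6 = 2
te_Task 6 = (1 + 4·3 + 5)/6 = 18/6 = 3
te_Task 7 = (4 + 4·5 + 18)/6 = 42/6 = 7
te_Task 8 = (1 + 4·4 + 7)/6 = 24/6 = 4
te_Task 9 = (12 + 4·13 + 14)/6 = 78/6 = 13
te_Task 10 = (6 + 4·8 + 10)/6 = 48/6 = 8

Forward pass:
ES_Task 1 = 0; EF_Task 1 = 11
ES_Task 2 = 11; EF_Task 2 = 11+9 = 20
ES_Task 3 = 11; EF_Task 3 = 11+3 = 14
ES_Task 4 = 11; EF_Task 4 = 11+7 = 18
ES_Task 5 = 18; EF_Task 5 = 18+2 = 20
ES_Task 6 = 14; EF_Task 6 = 14+3 = 17
ES_Task 7 = max(EF_Task 3=14, EF_Task 6=17) = 17; EF_Task 7 = 17+7 = 24
ES_Task 8 = 20; EF_Task 8 = 20+4 = 24
ES_Task 9 = 14; EF_Task 9 = 14+13 = 27
ES_Task 10 = max(EF_Task 4=18, EF_Task 5=20, EF_Task 7=24, EF_Task 8=24, EF_Task 9=27) = 27; EF_Task 10 = 27+8 = 35
Expected project duration μ = 35 days. Critical path: Task 1 → Task 3 → Task 9 → Task 10.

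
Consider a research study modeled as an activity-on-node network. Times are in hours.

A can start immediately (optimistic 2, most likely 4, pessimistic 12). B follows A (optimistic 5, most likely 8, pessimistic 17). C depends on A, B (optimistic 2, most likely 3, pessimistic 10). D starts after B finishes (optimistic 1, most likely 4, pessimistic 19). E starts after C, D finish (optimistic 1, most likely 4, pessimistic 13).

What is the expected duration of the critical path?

te_A = (2 + 4·4 + 12)/6 = 30/6 = 5
te_B = (5 + 4·8 + 17)/6 = 54/6 = 9
te_C = (2 + 4·3 + 10)/6 = 24/6 = 4
te_D = (1 + 4·4 + 19)/6 = 36/6 = 6
te_E = (1 + 4·4 + 13)/6 = 30/6 = 5

Forward pass:
ES_A = 0; EF_A = 5
ES_B = 5; EF_B = 5+9 = 14
ES_C = max(EF_A=5, EF_B=14) = 14; EF_C = 14+4 = 18
ES_D = 14; EF_D = 14+6 = 20
ES_E = max(EF_C=18, EF_D=20) = 20; EF_E = 20+5 = 25
Expected project duration μ = 25 hours. Critical path: A → B → D → E.

25 hours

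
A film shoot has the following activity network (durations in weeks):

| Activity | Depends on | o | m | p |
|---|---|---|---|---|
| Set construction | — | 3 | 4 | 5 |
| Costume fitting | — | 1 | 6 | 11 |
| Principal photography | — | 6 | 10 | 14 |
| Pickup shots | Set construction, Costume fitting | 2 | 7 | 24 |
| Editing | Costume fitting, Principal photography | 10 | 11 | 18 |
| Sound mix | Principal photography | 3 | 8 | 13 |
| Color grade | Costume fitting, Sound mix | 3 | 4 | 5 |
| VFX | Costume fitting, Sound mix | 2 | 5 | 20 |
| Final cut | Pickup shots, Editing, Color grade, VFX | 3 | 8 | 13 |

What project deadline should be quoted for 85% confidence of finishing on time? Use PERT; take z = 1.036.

37.2 weeks

te_Set construction = (3 + 4·4 + 5)/6 = 24/6 = 4; σ²_Set construction = ((5−3)/6)² = 0.111
te_Costume fitting = (1 + 4·6 + 11)/6 = 36/6 = 6; σ²_Costume fitting = ((11−1)/6)² = 2.778
te_Principal photography = (6 + 4·10 + 14)/6 = 60/6 = 10; σ²_Principal photography = ((14−6)/6)² = 1.778
te_Pickup shots = (2 + 4·7 + 24)/6 = 54/6 = 9; σ²_Pickup shots = ((24−2)/6)² = 13.444
te_Editing = (10 + 4·11 + 18)/6 = 72/6 = 12; σ²_Editing = ((18−10)/6)² = 1.778
te_Sound mix = (3 + 4·8 + 13)/6 = 48/6 = 8; σ²_Sound mix = ((13−3)/6)² = 2.778
te_Color grade = (3 + 4·4 + 5)/6 = 24/6 = 4; σ²_Color grade = ((5−3)/6)² = 0.111
te_VFX = (2 + 4·5 + 20)/6 = 42/6 = 7; σ²_VFX = ((20−2)/6)² = 9.000
te_Final cut = (3 + 4·8 + 13)/6 = 48/6 = 8; σ²_Final cut = ((13−3)/6)² = 2.778

Forward pass:
ES_Set construction = 0; EF_Set construction = 4
ES_Costume fitting = 0; EF_Costume fitting = 6
ES_Principal photography = 0; EF_Principal photography = 10
ES_Pickup shots = max(EF_Set construction=4, EF_Costume fitting=6) = 6; EF_Pickup shots = 6+9 = 15
ES_Editing = max(EF_Costume fitting=6, EF_Principal photography=10) = 10; EF_Editing = 10+12 = 22
ES_Sound mix = 10; EF_Sound mix = 10+8 = 18
ES_Color grade = max(EF_Costume fitting=6, EF_Sound mix=18) = 18; EF_Color grade = 18+4 = 22
ES_VFX = max(EF_Costume fitting=6, EF_Sound mix=18) = 18; EF_VFX = 18+7 = 25
ES_Final cut = max(EF_Pickup shots=15, EF_Editing=22, EF_Color grade=22, EF_VFX=25) = 25; EF_Final cut = 25+8 = 33
Expected project duration μ = 33 weeks. Critical path: Principal photography → Sound mix → VFX → Final cut.

Variance along critical path = 1.778 + 2.778 + 9.000 + 2.778 = 16.333; σ = 4.041 weeks.
D = μ + z·σ = 33 + 1.036·4.041 = 37.2 weeks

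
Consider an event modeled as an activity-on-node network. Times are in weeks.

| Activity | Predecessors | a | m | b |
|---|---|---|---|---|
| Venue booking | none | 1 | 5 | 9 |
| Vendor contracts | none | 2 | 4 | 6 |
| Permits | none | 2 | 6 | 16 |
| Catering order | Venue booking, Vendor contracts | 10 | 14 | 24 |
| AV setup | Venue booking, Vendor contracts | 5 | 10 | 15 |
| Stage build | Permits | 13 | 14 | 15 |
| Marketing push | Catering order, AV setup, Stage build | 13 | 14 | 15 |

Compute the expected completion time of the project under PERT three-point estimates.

35 weeks

te_Venue booking = (1 + 4·5 + 9)/6 = 30/6 = 5
te_Vendor contracts = (2 + 4·4 + 6)/6 = 24/6 = 4
te_Permits = (2 + 4·6 + 16)/6 = 42/6 = 7
te_Catering order = (10 + 4·14 + 24)/6 = 90/6 = 15
te_AV setup = (5 + 4·10 + 15)/6 = 60/6 = 10
te_Stage build = (13 + 4·14 + 15)/6 = 84/6 = 14
te_Marketing push = (13 + 4·14 + 15)/6 = 84/6 = 14

Forward pass:
ES_Venue booking = 0; EF_Venue booking = 5
ES_Vendor contracts = 0; EF_Vendor contracts = 4
ES_Permits = 0; EF_Permits = 7
ES_Catering order = max(EF_Venue booking=5, EF_Vendor contracts=4) = 5; EF_Catering order = 5+15 = 20
ES_AV setup = max(EF_Venue booking=5, EF_Vendor contracts=4) = 5; EF_AV setup = 5+10 = 15
ES_Stage build = 7; EF_Stage build = 7+14 = 21
ES_Marketing push = max(EF_Catering order=20, EF_AV setup=15, EF_Stage build=21) = 21; EF_Marketing push = 21+14 = 35
Expected project duration μ = 35 weeks. Critical path: Permits → Stage build → Marketing push.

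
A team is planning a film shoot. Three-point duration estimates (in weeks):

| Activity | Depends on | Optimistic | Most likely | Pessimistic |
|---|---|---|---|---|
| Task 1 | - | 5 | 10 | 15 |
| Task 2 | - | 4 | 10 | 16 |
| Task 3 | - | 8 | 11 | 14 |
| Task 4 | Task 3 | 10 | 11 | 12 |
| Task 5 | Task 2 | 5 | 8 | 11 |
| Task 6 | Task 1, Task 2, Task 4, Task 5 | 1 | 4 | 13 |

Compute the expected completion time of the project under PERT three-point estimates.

te_Task 1 = (5 + 4·10 + 15)/6 = 60/6 = 10
te_Task 2 = (4 + 4·10 + 16)/6 = 60/6 = 10
te_Task 3 = (8 + 4·11 + 14)/6 = 66/6 = 11
te_Task 4 = (10 + 4·11 + 12)/6 = 66/6 = 11
te_Task 5 = (5 + 4·8 + 11)/6 = 48/6 = 8
te_Task 6 = (1 + 4·4 + 13)/6 = 30/6 = 5

Forward pass:
ES_Task 1 = 0; EF_Task 1 = 10
ES_Task 2 = 0; EF_Task 2 = 10
ES_Task 3 = 0; EF_Task 3 = 11
ES_Task 4 = 11; EF_Task 4 = 11+11 = 22
ES_Task 5 = 10; EF_Task 5 = 10+8 = 18
ES_Task 6 = max(EF_Task 1=10, EF_Task 2=10, EF_Task 4=22, EF_Task 5=18) = 22; EF_Task 6 = 22+5 = 27
Expected project duration μ = 27 weeks. Critical path: Task 3 → Task 4 → Task 6.

27 weeks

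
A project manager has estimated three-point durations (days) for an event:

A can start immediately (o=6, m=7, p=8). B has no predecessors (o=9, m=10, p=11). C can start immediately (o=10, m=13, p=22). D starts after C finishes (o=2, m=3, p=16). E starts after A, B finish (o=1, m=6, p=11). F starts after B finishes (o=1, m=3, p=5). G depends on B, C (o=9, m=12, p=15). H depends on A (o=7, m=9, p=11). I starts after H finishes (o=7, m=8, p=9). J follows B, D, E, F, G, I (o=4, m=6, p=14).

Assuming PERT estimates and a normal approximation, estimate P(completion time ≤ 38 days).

0.964

te_A = (6 + 4·7 + 8)/6 = 42/6 = 7; σ²_A = ((8−6)/6)² = 0.111
te_B = (9 + 4·10 + 11)/6 = 60/6 = 10; σ²_B = ((11−9)/6)² = 0.111
te_C = (10 + 4·13 + 22)/6 = 84/6 = 14; σ²_C = ((22−10)/6)² = 4.000
te_D = (2 + 4·3 + 16)/6 = 30/6 = 5; σ²_D = ((16−2)/6)² = 5.444
te_E = (1 + 4·6 + 11)/6 = 36/6 = 6; σ²_E = ((11−1)/6)² = 2.778
te_F = (1 + 4·3 + 5)/6 = 18/6 = 3; σ²_F = ((5−1)/6)² = 0.444
te_G = (9 + 4·12 + 15)/6 = 72/6 = 12; σ²_G = ((15−9)/6)² = 1.000
te_H = (7 + 4·9 + 11)/6 = 54/6 = 9; σ²_H = ((11−7)/6)² = 0.444
te_I = (7 + 4·8 + 9)/6 = 48/6 = 8; σ²_I = ((9−7)/6)² = 0.111
te_J = (4 + 4·6 + 14)/6 = 42/6 = 7; σ²_J = ((14−4)/6)² = 2.778

Forward pass:
ES_A = 0; EF_A = 7
ES_B = 0; EF_B = 10
ES_C = 0; EF_C = 14
ES_D = 14; EF_D = 14+5 = 19
ES_E = max(EF_A=7, EF_B=10) = 10; EF_E = 10+6 = 16
ES_F = 10; EF_F = 10+3 = 13
ES_G = max(EF_B=10, EF_C=14) = 14; EF_G = 14+12 = 26
ES_H = 7; EF_H = 7+9 = 16
ES_I = 16; EF_I = 16+8 = 24
ES_J = max(EF_B=10, EF_D=19, EF_E=16, EF_F=13, EF_G=26, EF_I=24) = 26; EF_J = 26+7 = 33
Expected project duration μ = 33 days. Critical path: C → G → J.

Variance along critical path = 4.000 + 1.000 + 2.778 = 7.778; σ = √7.778 = 2.789 days.
Z = (38 − 33) / 2.789 = 1.793
P(T ≤ 38) = Φ(1.793) ≈ 0.964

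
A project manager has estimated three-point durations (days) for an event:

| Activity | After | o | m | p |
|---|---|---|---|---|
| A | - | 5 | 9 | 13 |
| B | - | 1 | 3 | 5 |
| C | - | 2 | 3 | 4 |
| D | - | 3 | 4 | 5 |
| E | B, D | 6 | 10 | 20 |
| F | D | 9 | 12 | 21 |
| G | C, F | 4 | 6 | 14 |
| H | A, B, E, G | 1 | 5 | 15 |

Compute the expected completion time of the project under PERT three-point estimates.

30 days

te_A = (5 + 4·9 + 13)/6 = 54/6 = 9
te_B = (1 + 4·3 + 5)/6 = 18/6 = 3
te_C = (2 + 4·3 + 4)/6 = 18/6 = 3
te_D = (3 + 4·4 + 5)/6 = 24/6 = 4
te_E = (6 + 4·10 + 20)/6 = 66/6 = 11
te_F = (9 + 4·12 + 21)/6 = 78/6 = 13
te_G = (4 + 4·6 + 14)/6 = 42/6 = 7
te_H = (1 + 4·5 + 15)/6 = 36/6 = 6

Forward pass:
ES_A = 0; EF_A = 9
ES_B = 0; EF_B = 3
ES_C = 0; EF_C = 3
ES_D = 0; EF_D = 4
ES_E = max(EF_B=3, EF_D=4) = 4; EF_E = 4+11 = 15
ES_F = 4; EF_F = 4+13 = 17
ES_G = max(EF_C=3, EF_F=17) = 17; EF_G = 17+7 = 24
ES_H = max(EF_A=9, EF_B=3, EF_E=15, EF_G=24) = 24; EF_H = 24+6 = 30
Expected project duration μ = 30 days. Critical path: D → F → G → H.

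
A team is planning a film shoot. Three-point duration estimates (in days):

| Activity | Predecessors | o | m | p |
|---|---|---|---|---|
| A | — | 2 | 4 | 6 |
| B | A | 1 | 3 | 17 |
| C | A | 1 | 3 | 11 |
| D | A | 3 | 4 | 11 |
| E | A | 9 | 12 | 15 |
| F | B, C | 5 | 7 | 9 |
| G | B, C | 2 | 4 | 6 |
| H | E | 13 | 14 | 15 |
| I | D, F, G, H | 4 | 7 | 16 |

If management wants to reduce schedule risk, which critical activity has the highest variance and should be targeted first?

I

te_A = (2 + 4·4 + 6)/6 = 24/6 = 4; σ²_A = ((6−2)/6)² = 0.444
te_B = (1 + 4·3 + 17)/6 = 30/6 = 5; σ²_B = ((17−1)/6)² = 7.111
te_C = (1 + 4·3 + 11)/6 = 24/6 = 4; σ²_C = ((11−1)/6)² = 2.778
te_D = (3 + 4·4 + 11)/6 = 30/6 = 5; σ²_D = ((11−3)/6)² = 1.778
te_E = (9 + 4·12 + 15)/6 = 72/6 = 12; σ²_E = ((15−9)/6)² = 1.000
te_F = (5 + 4·7 + 9)/6 = 42/6 = 7; σ²_F = ((9−5)/6)² = 0.444
te_G = (2 + 4·4 + 6)/6 = 24/6 = 4; σ²_G = ((6−2)/6)² = 0.444
te_H = (13 + 4·14 + 15)/6 = 84/6 = 14; σ²_H = ((15−13)/6)² = 0.111
te_I = (4 + 4·7 + 16)/6 = 48/6 = 8; σ²_I = ((16−4)/6)² = 4.000

Forward pass:
ES_A = 0; EF_A = 4
ES_B = 4; EF_B = 4+5 = 9
ES_C = 4; EF_C = 4+4 = 8
ES_D = 4; EF_D = 4+5 = 9
ES_E = 4; EF_E = 4+12 = 16
ES_F = max(EF_B=9, EF_C=8) = 9; EF_F = 9+7 = 16
ES_G = max(EF_B=9, EF_C=8) = 9; EF_G = 9+4 = 13
ES_H = 16; EF_H = 16+14 = 30
ES_I = max(EF_D=9, EF_F=16, EF_G=13, EF_H=30) = 30; EF_I = 30+8 = 38
Expected project duration μ = 38 days. Critical path: A → E → H → I.

Variances on critical path: σ²_A=0.444, σ²_E=1.000, σ²_H=0.111, σ²_I=4.000.
Largest is σ²_I = 4.000.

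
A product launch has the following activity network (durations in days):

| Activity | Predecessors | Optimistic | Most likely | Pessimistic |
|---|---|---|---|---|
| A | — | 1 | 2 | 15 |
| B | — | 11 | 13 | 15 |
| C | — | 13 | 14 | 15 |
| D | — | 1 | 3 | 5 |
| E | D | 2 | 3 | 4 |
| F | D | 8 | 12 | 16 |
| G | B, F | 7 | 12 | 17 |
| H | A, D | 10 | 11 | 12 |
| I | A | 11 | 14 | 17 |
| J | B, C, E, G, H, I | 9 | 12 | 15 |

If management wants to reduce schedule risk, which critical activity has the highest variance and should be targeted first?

te_A = (1 + 4·2 + 15)/6 = 24/6 = 4; σ²_A = ((15−1)/6)² = 5.444
te_B = (11 + 4·13 + 15)/6 = 78/6 = 13; σ²_B = ((15−11)/6)² = 0.444
te_C = (13 + 4·14 + 15)/6 = 84/6 = 14; σ²_C = ((15−13)/6)² = 0.111
te_D = (1 + 4·3 + 5)/6 = 18/6 = 3; σ²_D = ((5−1)/6)² = 0.444
te_E = (2 + 4·3 + 4)/6 = 18/6 = 3; σ²_E = ((4−2)/6)² = 0.111
te_F = (8 + 4·12 + 16)/6 = 72/6 = 12; σ²_F = ((16−8)/6)² = 1.778
te_G = (7 + 4·12 + 17)/6 = 72/6 = 12; σ²_G = ((17−7)/6)² = 2.778
te_H = (10 + 4·11 + 12)/6 = 66/6 = 11; σ²_H = ((12−10)/6)² = 0.111
te_I = (11 + 4·14 + 17)/6 = 84/6 = 14; σ²_I = ((17−11)/6)² = 1.000
te_J = (9 + 4·12 + 15)/6 = 72/6 = 12; σ²_J = ((15−9)/6)² = 1.000

Forward pass:
ES_A = 0; EF_A = 4
ES_B = 0; EF_B = 13
ES_C = 0; EF_C = 14
ES_D = 0; EF_D = 3
ES_E = 3; EF_E = 3+3 = 6
ES_F = 3; EF_F = 3+12 = 15
ES_G = max(EF_B=13, EF_F=15) = 15; EF_G = 15+12 = 27
ES_H = max(EF_A=4, EF_D=3) = 4; EF_H = 4+11 = 15
ES_I = 4; EF_I = 4+14 = 18
ES_J = max(EF_B=13, EF_C=14, EF_E=6, EF_G=27, EF_H=15, EF_I=18) = 27; EF_J = 27+12 = 39
Expected project duration μ = 39 days. Critical path: D → F → G → J.

Variances on critical path: σ²_D=0.444, σ²_F=1.778, σ²_G=2.778, σ²_J=1.000.
Largest is σ²_G = 2.778.

G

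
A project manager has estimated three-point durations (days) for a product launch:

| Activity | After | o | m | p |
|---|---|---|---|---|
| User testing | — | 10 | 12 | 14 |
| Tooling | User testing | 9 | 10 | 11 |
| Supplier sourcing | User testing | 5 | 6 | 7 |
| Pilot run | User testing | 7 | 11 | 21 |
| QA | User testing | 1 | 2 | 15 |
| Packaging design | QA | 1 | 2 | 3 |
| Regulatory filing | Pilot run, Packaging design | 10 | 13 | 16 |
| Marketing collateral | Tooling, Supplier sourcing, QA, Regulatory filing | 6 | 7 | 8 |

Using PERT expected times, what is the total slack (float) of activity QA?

6 days

te_User testing = (10 + 4·12 + 14)/6 = 72/6 = 12
te_Tooling = (9 + 4·10 + 11)/6 = 60/6 = 10
te_Supplier sourcing = (5 + 4·6 + 7)/6 = 36/6 = 6
te_Pilot run = (7 + 4·11 + 21)/6 = 72/6 = 12
te_QA = (1 + 4·2 + 15)/6 = 24/6 = 4
te_Packaging design = (1 + 4·2 + 3)/6 = 12/6 = 2
te_Regulatory filing = (10 + 4·13 + 16)/6 = 78/6 = 13
te_Marketing collateral = (6 + 4·7 + 8)/6 = 42/6 = 7

Forward pass:
ES_User testing = 0; EF_User testing = 12
ES_Tooling = 12; EF_Tooling = 12+10 = 22
ES_Supplier sourcing = 12; EF_Supplier sourcing = 12+6 = 18
ES_Pilot run = 12; EF_Pilot run = 12+12 = 24
ES_QA = 12; EF_QA = 12+4 = 16
ES_Packaging design = 16; EF_Packaging design = 16+2 = 18
ES_Regulatory filing = max(EF_Pilot run=24, EF_Packaging design=18) = 24; EF_Regulatory filing = 24+13 = 37
ES_Marketing collateral = max(EF_Tooling=22, EF_Supplier sourcing=18, EF_QA=16, EF_Regulatory filing=37) = 37; EF_Marketing collateral = 37+7 = 44
Expected project duration μ = 44 days. Critical path: User testing → Pilot run → Regulatory filing → Marketing collateral.

Backward pass:
LF_Marketing collateral = 44; LS_Marketing collateral = 44−7 = 37
LF_Regulatory filing = LS_Marketing collateral = 37; LS_Regulatory filing = 37−13 = 24
LF_Packaging design = LS_Regulatory filing = 24; LS_Packaging design = 24−2 = 22
LF_QA = min(LS_Packaging design=22, LS_Marketing collateral=37) = 22; LS_QA = 22−4 = 18
LF_Pilot run = LS_Regulatory filing = 24; LS_Pilot run = 24−12 = 12
LF_Supplier sourcing = LS_Marketing collateral = 37; LS_Supplier sourcing = 37−6 = 31
LF_Tooling = LS_Marketing collateral = 37; LS_Tooling = 37−10 = 27
LF_User testing = min(LS_Tooling=27, LS_Supplier sourcing=31, LS_Pilot run=12, LS_QA=18) = 12; LS_User testing = 12−12 = 0
Slack_QA = LS_QA − ES_QA = 18 − 12 = 6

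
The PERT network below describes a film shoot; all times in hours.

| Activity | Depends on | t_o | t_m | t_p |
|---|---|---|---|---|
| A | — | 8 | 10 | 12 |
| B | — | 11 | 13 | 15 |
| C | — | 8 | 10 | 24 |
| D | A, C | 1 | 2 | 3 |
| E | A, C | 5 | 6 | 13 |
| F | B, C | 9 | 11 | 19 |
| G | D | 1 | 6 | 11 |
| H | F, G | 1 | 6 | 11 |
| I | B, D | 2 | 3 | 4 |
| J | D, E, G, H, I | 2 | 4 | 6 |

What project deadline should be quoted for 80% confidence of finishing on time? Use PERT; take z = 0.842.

37.1 hours

te_A = (8 + 4·10 + 12)/6 = 60/6 = 10; σ²_A = ((12−8)/6)² = 0.444
te_B = (11 + 4·13 + 15)/6 = 78/6 = 13; σ²_B = ((15−11)/6)² = 0.444
te_C = (8 + 4·10 + 24)/6 = 72/6 = 12; σ²_C = ((24−8)/6)² = 7.111
te_D = (1 + 4·2 + 3)/6 = 12/6 = 2; σ²_D = ((3−1)/6)² = 0.111
te_E = (5 + 4·6 + 13)/6 = 42/6 = 7; σ²_E = ((13−5)/6)² = 1.778
te_F = (9 + 4·11 + 19)/6 = 72/6 = 12; σ²_F = ((19−9)/6)² = 2.778
te_G = (1 + 4·6 + 11)/6 = 36/6 = 6; σ²_G = ((11−1)/6)² = 2.778
te_H = (1 + 4·6 + 11)/6 = 36/6 = 6; σ²_H = ((11−1)/6)² = 2.778
te_I = (2 + 4·3 + 4)/6 = 18/6 = 3; σ²_I = ((4−2)/6)² = 0.111
te_J = (2 + 4·4 + 6)/6 = 24/6 = 4; σ²_J = ((6−2)/6)² = 0.444

Forward pass:
ES_A = 0; EF_A = 10
ES_B = 0; EF_B = 13
ES_C = 0; EF_C = 12
ES_D = max(EF_A=10, EF_C=12) = 12; EF_D = 12+2 = 14
ES_E = max(EF_A=10, EF_C=12) = 12; EF_E = 12+7 = 19
ES_F = max(EF_B=13, EF_C=12) = 13; EF_F = 13+12 = 25
ES_G = 14; EF_G = 14+6 = 20
ES_H = max(EF_F=25, EF_G=20) = 25; EF_H = 25+6 = 31
ES_I = max(EF_B=13, EF_D=14) = 14; EF_I = 14+3 = 17
ES_J = max(EF_D=14, EF_E=19, EF_G=20, EF_H=31, EF_I=17) = 31; EF_J = 31+4 = 35
Expected project duration μ = 35 hours. Critical path: B → F → H → J.

Variance along critical path = 0.444 + 2.778 + 2.778 + 0.444 = 6.444; σ = 2.539 hours.
D = μ + z·σ = 35 + 0.842·2.539 = 37.1 hours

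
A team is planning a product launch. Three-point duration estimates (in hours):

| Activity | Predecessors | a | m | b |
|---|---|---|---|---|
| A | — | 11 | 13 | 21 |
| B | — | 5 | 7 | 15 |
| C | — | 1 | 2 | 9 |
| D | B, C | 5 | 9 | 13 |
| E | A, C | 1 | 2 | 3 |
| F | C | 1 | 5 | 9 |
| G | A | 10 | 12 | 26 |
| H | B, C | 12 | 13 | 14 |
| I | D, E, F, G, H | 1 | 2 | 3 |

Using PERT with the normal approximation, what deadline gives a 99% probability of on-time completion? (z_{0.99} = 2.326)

37.4 hours

te_A = (11 + 4·13 + 21)/6 = 84/6 = 14; σ²_A = ((21−11)/6)² = 2.778
te_B = (5 + 4·7 + 15)/6 = 48/6 = 8; σ²_B = ((15−5)/6)² = 2.778
te_C = (1 + 4·2 + 9)/6 = 18/6 = 3; σ²_C = ((9−1)/6)² = 1.778
te_D = (5 + 4·9 + 13)/6 = 54/6 = 9; σ²_D = ((13−5)/6)² = 1.778
te_E = (1 + 4·2 + 3)/6 = 12/6 = 2; σ²_E = ((3−1)/6)² = 0.111
te_F = (1 + 4·5 + 9)/6 = 30/6 = 5; σ²_F = ((9−1)/6)² = 1.778
te_G = (10 + 4·12 + 26)/6 = 84/6 = 14; σ²_G = ((26−10)/6)² = 7.111
te_H = (12 + 4·13 + 14)/6 = 78/6 = 13; σ²_H = ((14−12)/6)² = 0.111
te_I = (1 + 4·2 + 3)/6 = 12/6 = 2; σ²_I = ((3−1)/6)² = 0.111

Forward pass:
ES_A = 0; EF_A = 14
ES_B = 0; EF_B = 8
ES_C = 0; EF_C = 3
ES_D = max(EF_B=8, EF_C=3) = 8; EF_D = 8+9 = 17
ES_E = max(EF_A=14, EF_C=3) = 14; EF_E = 14+2 = 16
ES_F = 3; EF_F = 3+5 = 8
ES_G = 14; EF_G = 14+14 = 28
ES_H = max(EF_B=8, EF_C=3) = 8; EF_H = 8+13 = 21
ES_I = max(EF_D=17, EF_E=16, EF_F=8, EF_G=28, EF_H=21) = 28; EF_I = 28+2 = 30
Expected project duration μ = 30 hours. Critical path: A → G → I.

Variance along critical path = 2.778 + 7.111 + 0.111 = 10.000; σ = 3.162 hours.
D = μ + z·σ = 30 + 2.326·3.162 = 37.4 hours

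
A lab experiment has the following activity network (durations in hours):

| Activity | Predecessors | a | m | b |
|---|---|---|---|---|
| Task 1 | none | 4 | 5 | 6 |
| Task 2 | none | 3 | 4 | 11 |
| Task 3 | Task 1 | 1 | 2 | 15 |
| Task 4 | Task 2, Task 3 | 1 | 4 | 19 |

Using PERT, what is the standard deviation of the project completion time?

te_Task 1 = (4 + 4·5 + 6)/6 = 30/6 = 5; σ²_Task 1 = ((6−4)/6)² = 0.111
te_Task 2 = (3 + 4·4 + 11)/6 = 30/6 = 5; σ²_Task 2 = ((11−3)/6)² = 1.778
te_Task 3 = (1 + 4·2 + 15)/6 = 24/6 = 4; σ²_Task 3 = ((15−1)/6)² = 5.444
te_Task 4 = (1 + 4·4 + 19)/6 = 36/6 = 6; σ²_Task 4 = ((19−1)/6)² = 9.000

Forward pass:
ES_Task 1 = 0; EF_Task 1 = 5
ES_Task 2 = 0; EF_Task 2 = 5
ES_Task 3 = 5; EF_Task 3 = 5+4 = 9
ES_Task 4 = max(EF_Task 2=5, EF_Task 3=9) = 9; EF_Task 4 = 9+6 = 15
Expected project duration μ = 15 hours. Critical path: Task 1 → Task 3 → Task 4.

Variance along critical path = 0.111 + 5.444 + 9.000 = 14.556
σ = √14.556 = 3.815 hours

3.82 hours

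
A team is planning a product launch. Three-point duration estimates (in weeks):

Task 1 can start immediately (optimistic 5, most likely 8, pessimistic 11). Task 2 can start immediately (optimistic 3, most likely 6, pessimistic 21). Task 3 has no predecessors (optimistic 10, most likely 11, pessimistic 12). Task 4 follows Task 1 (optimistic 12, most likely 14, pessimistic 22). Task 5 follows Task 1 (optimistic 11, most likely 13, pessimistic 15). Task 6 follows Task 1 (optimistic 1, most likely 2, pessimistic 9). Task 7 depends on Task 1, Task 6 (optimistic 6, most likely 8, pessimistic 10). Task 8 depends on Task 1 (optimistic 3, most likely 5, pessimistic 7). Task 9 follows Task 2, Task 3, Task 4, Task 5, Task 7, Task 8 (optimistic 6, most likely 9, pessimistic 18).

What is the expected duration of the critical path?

33 weeks

te_Task 1 = (5 + 4·8 + 11)/6 = 48/6 = 8
te_Task 2 = (3 + 4·6 + 21)/6 = 48/6 = 8
te_Task 3 = (10 + 4·11 + 12)/6 = 66/6 = 11
te_Task 4 = (12 + 4·14 + 22)/6 = 90/6 = 15
te_Task 5 = (11 + 4·13 + 15)/6 = 78/6 = 13
te_Task 6 = (1 + 4·2 + 9)/6 = 18/6 = 3
te_Task 7 = (6 + 4·8 + 10)/6 = 48/6 = 8
te_Task 8 = (3 + 4·5 + 7)/6 = 30/6 = 5
te_Task 9 = (6 + 4·9 + 18)/6 = 60/6 = 10

Forward pass:
ES_Task 1 = 0; EF_Task 1 = 8
ES_Task 2 = 0; EF_Task 2 = 8
ES_Task 3 = 0; EF_Task 3 = 11
ES_Task 4 = 8; EF_Task 4 = 8+15 = 23
ES_Task 5 = 8; EF_Task 5 = 8+13 = 21
ES_Task 6 = 8; EF_Task 6 = 8+3 = 11
ES_Task 7 = max(EF_Task 1=8, EF_Task 6=11) = 11; EF_Task 7 = 11+8 = 19
ES_Task 8 = 8; EF_Task 8 = 8+5 = 13
ES_Task 9 = max(EF_Task 2=8, EF_Task 3=11, EF_Task 4=23, EF_Task 5=21, EF_Task 7=19, EF_Task 8=13) = 23; EF_Task 9 = 23+10 = 33
Expected project duration μ = 33 weeks. Critical path: Task 1 → Task 4 → Task 9.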